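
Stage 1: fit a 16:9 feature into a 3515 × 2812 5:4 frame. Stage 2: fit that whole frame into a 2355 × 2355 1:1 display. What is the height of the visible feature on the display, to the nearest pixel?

1325 px

First fit — 16:9 into 3515×2812 spans the width: 3515.00 × 1977.19.
The 5:4 canvas is width-limited in 2355×2355, giving 2355.00 × 1884.00; scale factor 0.6700.
Applying the same ×0.6700: 1977.19 → 1324.69.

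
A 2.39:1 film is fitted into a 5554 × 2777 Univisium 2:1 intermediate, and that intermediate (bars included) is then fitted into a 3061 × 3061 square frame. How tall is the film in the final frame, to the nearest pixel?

2.39:1 in 5554×2777: fills the width, so the film is 5554.00 × 2323.85.
The Univisium 2:1 canvas is width-limited in 3061×3061, giving 3061.00 × 1530.50; scale factor 0.5511.
The film scales with it: height 2323.85 × 0.5511 ≈ 1280.75.

1281 px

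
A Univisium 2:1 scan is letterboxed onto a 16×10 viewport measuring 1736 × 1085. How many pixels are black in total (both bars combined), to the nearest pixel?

376712 pixels

Univisium 2:1 is wider than 16×10, so it spans the full width.
Content height = 1736 × 1/2 ≈ 868.0000 px.
Black = 1085 − 868.0000 = 217.0000 px.
That's 217.0000 × 1736 ≈ 376712 black pixels.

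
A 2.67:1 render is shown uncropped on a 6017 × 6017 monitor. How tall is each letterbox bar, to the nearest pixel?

1882 px

Since 2.670 > 1.000, the render is width-limited.
Content height = 6017 / 2.670 ≈ 2253.56 px.
6017 − 2253.56 = 3763.44 px of bars (1881.72 each).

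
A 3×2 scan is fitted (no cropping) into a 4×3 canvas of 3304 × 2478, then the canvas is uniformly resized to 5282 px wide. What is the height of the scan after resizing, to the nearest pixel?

3521 px

Fitted into 3304×2478, the scan spans the width; its height is 3304 × 2/3 ≈ 2202.67 px.
The frame scales by 5282/3304 = 1.5987; 2202.67 × 1.5987 ≈ 3521.33 px.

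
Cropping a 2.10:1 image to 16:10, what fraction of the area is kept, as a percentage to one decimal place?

76.2%

16:10 is narrower than 2.10:1, so the crop keeps the full height and trims the width.
(1.600)/(2.100) ≈ 0.762 of the area survives.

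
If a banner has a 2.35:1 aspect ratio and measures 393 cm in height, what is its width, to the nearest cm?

393 × 2.350 = 923.55.

924 cm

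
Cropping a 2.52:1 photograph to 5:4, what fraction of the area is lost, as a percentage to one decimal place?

50.4%

5:4 is narrower than 2.52:1, so the crop keeps the full height and trims the width.
Area ratio = (1.250)/(2.520) = 49.60%; the remaining 50.40% is cropped out.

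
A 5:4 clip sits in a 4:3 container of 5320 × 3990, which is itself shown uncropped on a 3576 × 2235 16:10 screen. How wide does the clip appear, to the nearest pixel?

5:4 in 5320×3990: fills the height, so the clip is 4987.50 × 3990.00.
Second fit — the 4:3 canvas into 3576×2235 spans the height: 2980.00 × 2235.00 (×0.5602 from 5320×3990).
So the clip's width is 4987.50 × 0.5602 ≈ 2793.75.

2794 px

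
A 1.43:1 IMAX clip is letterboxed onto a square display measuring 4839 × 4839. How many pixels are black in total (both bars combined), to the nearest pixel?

1.43:1 IMAX (1.430) > square (1.000), so the clip fills the width.
The clip is 4839 / 1.430 ≈ 3383.9161 px tall.
Black = 4839 − 3383.9161 = 1455.0839 px.
Across the 4839-px span: 1455.0839 × 4839 ≈ 7041151 px.

7041151 pixels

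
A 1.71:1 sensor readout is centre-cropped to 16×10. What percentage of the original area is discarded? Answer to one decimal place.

6.4%

Going from 1.71:1 to 16×10 means cutting width while keeping height.
Area ratio = (1.600)/(1.710) = 93.57%; the remaining 6.43% is cropped out.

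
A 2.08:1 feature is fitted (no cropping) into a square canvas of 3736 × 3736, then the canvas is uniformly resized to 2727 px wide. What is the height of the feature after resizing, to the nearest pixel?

In the 3736×3736 frame the feature fills the width: height = 3736 / 2.080 ≈ 1796.15 px.
Resizing to 2727 px wide multiplies everything by 0.7299: 1796.15 → 1311.06 px.

1311 px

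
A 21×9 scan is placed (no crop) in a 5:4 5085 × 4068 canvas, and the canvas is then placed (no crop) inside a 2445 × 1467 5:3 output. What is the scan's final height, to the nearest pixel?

Inside the 5085×4068 canvas the scan is width-limited at 5085.00 × 2179.29.
Second fit — the 5:4 canvas into 2445×1467 spans the height: 1833.75 × 1467.00 (×0.3606 from 5085×4068).
So the scan's height is 2179.29 × 0.3606 ≈ 785.89.

786 px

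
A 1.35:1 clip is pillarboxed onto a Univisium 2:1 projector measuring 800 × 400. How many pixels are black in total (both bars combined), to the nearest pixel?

Since 1.350 < 2.000, the clip is height-limited.
The clip is 400 × 1.350 ≈ 540.0000 px wide.
Black = 800 − 540.0000 = 260.0000 px.
Bar area = 260.0000 × 400 ≈ 104000 px.

104000 pixels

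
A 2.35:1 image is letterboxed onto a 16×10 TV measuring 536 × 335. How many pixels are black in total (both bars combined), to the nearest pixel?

Since 2.350 > 1.600, the image is width-limited.
The image is 536 / 2.350 ≈ 228.0851 px tall.
Leftover height: 335 − 228.0851 = 106.9149 px.
That's 106.9149 × 536 ≈ 57306 black pixels.

57306 pixels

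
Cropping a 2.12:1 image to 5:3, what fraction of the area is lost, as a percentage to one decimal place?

21.4%

The height stays; only width is cut (since 5:3 is narrower than 2.12:1).
Area ratio = (1.667)/(2.120) = 78.62%; the remaining 21.38% is cropped out.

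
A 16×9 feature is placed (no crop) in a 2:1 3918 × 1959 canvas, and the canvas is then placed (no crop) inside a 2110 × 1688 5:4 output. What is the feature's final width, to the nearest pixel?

1876 px

First fit — 16×9 into 3918×1959 spans the height: 3482.67 × 1959.00.
The 2:1 canvas is width-limited in 2110×1688, giving 2110.00 × 1055.00; scale factor 0.5385.
The feature scales with it: width 3482.67 × 0.5385 ≈ 1875.56.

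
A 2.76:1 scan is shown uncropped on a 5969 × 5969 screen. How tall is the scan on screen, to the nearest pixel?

2163 px

2.76:1 (2.760) > square (1.000), so the scan fills the width.
The scan is 5969 / 2.760 ≈ 2162.68 px tall.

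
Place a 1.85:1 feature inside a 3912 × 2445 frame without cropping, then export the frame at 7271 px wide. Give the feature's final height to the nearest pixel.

Fitted into 3912×2445, the feature spans the width; its height is 3912 / 1.850 ≈ 2114.59 px.
Resizing to 7271 px wide multiplies everything by 1.8586: 2114.59 → 3930.27 px.

3930 px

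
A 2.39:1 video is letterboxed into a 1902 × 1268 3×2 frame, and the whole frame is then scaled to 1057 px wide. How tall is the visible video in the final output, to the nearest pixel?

Fitted into 1902×1268, the video spans the width; its height is 1902 / 2.390 ≈ 795.82 px.
Scaling 1902 → 1057 is ×0.5557, so the height becomes 795.82 × 0.5557 ≈ 442.26 px.

442 px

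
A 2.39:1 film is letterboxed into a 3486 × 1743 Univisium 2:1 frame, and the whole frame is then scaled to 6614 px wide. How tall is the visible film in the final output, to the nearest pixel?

2767 px

At 3486×1743 the film is width-limited, so height = 3486 / 2.390 ≈ 1458.58 px.
Scaling 3486 → 6614 is ×1.8973, so the height becomes 1458.58 × 1.8973 ≈ 2767.36 px.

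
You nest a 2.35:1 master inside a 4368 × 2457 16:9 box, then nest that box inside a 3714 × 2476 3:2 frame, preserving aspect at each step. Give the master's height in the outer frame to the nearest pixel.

1580 px

First fit — 2.35:1 into 4368×2457 spans the width: 4368.00 × 1858.72.
The 16:9 canvas is width-limited in 3714×2476, giving 3714.00 × 2089.12; scale factor 0.8503.
So the master's height is 1858.72 × 0.8503 ≈ 1580.43.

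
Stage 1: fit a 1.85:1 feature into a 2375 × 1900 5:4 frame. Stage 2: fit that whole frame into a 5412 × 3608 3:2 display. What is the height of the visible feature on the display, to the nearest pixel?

2438 px

1.85:1 in 2375×1900: fills the width, so the feature is 2375.00 × 1283.78.
5:4 in 5412×3608: fills the height, so the intermediate becomes 4510.00 × 3608.00 — a scale of ×1.8989.
The feature scales with it: height 1283.78 × 1.8989 ≈ 2437.84.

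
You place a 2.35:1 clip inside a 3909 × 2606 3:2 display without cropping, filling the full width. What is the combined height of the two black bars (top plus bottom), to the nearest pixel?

That makes the image 1663.40 px tall (3909 / 2.350).
Leftover height: 2606 − 1663.40 = 942.60 px.

943 px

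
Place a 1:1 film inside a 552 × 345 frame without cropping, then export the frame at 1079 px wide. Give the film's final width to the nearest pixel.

Fitted into 552×345, the film spans the height; its width is 345 × 1/1 ≈ 345.00 px.
Scaling 552 → 1079 is ×1.9547, so the width becomes 345.00 × 1.9547 ≈ 674.38 px.

674 px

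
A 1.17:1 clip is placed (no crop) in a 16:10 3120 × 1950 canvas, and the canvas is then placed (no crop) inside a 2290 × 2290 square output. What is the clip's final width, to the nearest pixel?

Inside the 3120×1950 canvas the clip is height-limited at 2281.50 × 1950.00.
Second fit — the 16:10 canvas into 2290×2290 spans the width: 2290.00 × 1431.25 (×0.7340 from 3120×1950).
Applying the same ×0.7340: 2281.50 → 1674.56.

1675 px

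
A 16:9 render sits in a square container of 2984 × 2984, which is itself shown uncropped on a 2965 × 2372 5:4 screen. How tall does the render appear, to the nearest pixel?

16:9 in 2984×2984: fills the width, so the render is 2984.00 × 1678.50.
Second fit — the square canvas into 2965×2372 spans the height: 2372.00 × 2372.00 (×0.7949 from 2984×2984).
The render scales with it: height 1678.50 × 0.7949 ≈ 1334.25.

1334 px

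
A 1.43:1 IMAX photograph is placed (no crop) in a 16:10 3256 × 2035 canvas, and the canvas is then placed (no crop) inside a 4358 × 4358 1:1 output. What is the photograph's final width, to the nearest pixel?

3895 px

First fit — 1.43:1 IMAX into 3256×2035 spans the height: 2910.05 × 2035.00.
16:10 in 4358×4358: fills the width, so the intermediate becomes 4358.00 × 2723.75 — a scale of ×1.3385.
The photograph scales with it: width 2910.05 × 1.3385 ≈ 3894.96.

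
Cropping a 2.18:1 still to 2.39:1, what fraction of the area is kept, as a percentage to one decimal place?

91.2%

The width stays; only height is cut (since 2.39:1 is wider than 2.18:1).
Fraction kept = (2.180)/(2.390) ≈ 91.21%.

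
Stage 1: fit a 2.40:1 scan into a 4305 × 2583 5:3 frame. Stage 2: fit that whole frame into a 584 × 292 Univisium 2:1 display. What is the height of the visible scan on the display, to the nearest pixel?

203 px

2.40:1 in 4305×2583: fills the width, so the scan is 4305.00 × 1793.75.
Second fit — the 5:3 canvas into 584×292 spans the height: 486.67 × 292.00 (×0.1130 from 4305×2583).
Applying the same ×0.1130: 1793.75 → 202.78.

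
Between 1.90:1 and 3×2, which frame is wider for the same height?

1.9 and 3×2 = 1.5; 1.9 > 1.5.

1.90:1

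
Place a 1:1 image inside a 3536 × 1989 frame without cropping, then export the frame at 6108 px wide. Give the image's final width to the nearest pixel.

In the 3536×1989 frame the image fills the height: width = 1989 × 1/1 ≈ 1989.00 px.
Scaling 3536 → 6108 is ×1.7274, so the width becomes 1989.00 × 1.7274 ≈ 3435.75 px.

3436 px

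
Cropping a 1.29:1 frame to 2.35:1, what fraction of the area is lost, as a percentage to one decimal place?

45.1%

Going from 1.29:1 to 2.35:1 means cutting height while keeping width.
Fraction kept = (1.290)/(2.350) ≈ 54.89%, so 45.11% is lost.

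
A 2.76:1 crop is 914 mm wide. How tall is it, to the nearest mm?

At 2.76:1, 914 / 2.760 ≈ 331.16.

331 mm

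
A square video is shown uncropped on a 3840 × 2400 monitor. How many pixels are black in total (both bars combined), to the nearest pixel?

3456000 pixels

square (1.000) < 16×10 (1.600), so the video fills the height.
The video is 2400 × 1/1 ≈ 2400.0000 px wide.
Leftover width: 3840 − 2400.0000 = 1440.0000 px.
That's 1440.0000 × 2400 ≈ 3456000 black pixels.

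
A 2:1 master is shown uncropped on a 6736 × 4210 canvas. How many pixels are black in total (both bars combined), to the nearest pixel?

5671712 pixels

Since 2.000 > 1.600, the master is width-limited.
Content height = 6736 × 1/2 ≈ 3368.0000 px.
Black = 4210 − 3368.0000 = 842.0000 px.
That's 842.0000 × 6736 ≈ 5671712 black pixels.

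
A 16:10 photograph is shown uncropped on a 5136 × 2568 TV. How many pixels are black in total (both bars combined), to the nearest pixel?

2637850 pixels

16:10 (1.600) < Univisium 2:1 (2.000), so the photograph fills the height.
That makes the image 4108.8000 px wide (2568 × 16/10).
5136 − 4108.8000 = 1027.2000 px of bars.
Bar area = 1027.2000 × 2568 ≈ 2637850 px.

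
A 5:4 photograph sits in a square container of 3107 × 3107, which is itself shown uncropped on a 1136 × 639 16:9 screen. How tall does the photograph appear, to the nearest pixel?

511 px

Inside the 3107×3107 canvas the photograph is width-limited at 3107.00 × 2485.60.
The square canvas is height-limited in 1136×639, giving 639.00 × 639.00; scale factor 0.2057.
So the photograph's height is 2485.60 × 0.2057 ≈ 511.20.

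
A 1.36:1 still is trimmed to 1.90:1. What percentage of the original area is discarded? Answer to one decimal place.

Going from 1.36:1 to 1.90:1 means cutting height while keeping width.
(1.360)/(1.900) ≈ 0.716 of the area survives, leaving 28.42% discarded.

28.4%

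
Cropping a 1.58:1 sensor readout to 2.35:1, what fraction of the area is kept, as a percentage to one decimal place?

Going from 1.58:1 to 2.35:1 means cutting height while keeping width.
(1.580)/(2.350) ≈ 0.672 of the area survives.

67.2%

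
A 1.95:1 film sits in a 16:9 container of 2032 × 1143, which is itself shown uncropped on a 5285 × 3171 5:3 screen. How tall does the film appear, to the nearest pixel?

2710 px

First fit — 1.95:1 into 2032×1143 spans the width: 2032.00 × 1042.05.
The 16:9 canvas is width-limited in 5285×3171, giving 5285.00 × 2972.81; scale factor 2.6009.
Applying the same ×2.6009: 1042.05 → 2710.26.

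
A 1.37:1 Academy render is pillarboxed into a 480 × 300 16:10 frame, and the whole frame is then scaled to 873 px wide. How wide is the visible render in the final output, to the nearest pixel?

In the 480×300 frame the render fills the height: width = 300 × 1.370 ≈ 411.00 px.
Resizing to 873 px wide multiplies everything by 1.8188: 411.00 → 747.51 px.

748 px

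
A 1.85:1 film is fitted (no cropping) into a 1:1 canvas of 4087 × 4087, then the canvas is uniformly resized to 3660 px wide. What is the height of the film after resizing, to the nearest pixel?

1978 px

In the 4087×4087 frame the film fills the width: height = 4087 / 1.850 ≈ 2209.19 px.
Scaling 4087 → 3660 is ×0.8955, so the height becomes 2209.19 × 0.8955 ≈ 1978.38 px.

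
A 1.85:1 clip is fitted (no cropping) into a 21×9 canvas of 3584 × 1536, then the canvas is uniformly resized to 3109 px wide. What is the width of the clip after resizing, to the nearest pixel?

2465 px

At 3584×1536 the clip is height-limited, so width = 1536 × 1.850 ≈ 2841.60 px.
Resizing to 3109 px wide multiplies everything by 0.8675: 2841.60 → 2464.99 px.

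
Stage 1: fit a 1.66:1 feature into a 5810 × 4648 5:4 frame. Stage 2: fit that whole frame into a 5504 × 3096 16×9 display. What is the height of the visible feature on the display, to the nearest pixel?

2331 px

1.66:1 in 5810×4648: fills the width, so the feature is 5810.00 × 3500.00.
The 5:4 canvas is height-limited in 5504×3096, giving 3870.00 × 3096.00; scale factor 0.6661.
So the feature's height is 3500.00 × 0.6661 ≈ 2331.33.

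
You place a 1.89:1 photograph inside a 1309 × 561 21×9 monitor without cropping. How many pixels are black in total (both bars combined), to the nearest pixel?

1.89:1 (1.890) < 21×9 (2.333), so the photograph fills the height.
Content width = 561 × 1.890 ≈ 1060.2900 px.
Leftover width: 1309 − 1060.2900 = 248.7100 px.
Across the 561-px span: 248.7100 × 561 ≈ 139526 px.

139526 pixels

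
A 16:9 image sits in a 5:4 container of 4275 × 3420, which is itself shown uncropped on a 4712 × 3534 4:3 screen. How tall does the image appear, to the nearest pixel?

2485 px

16:9 in 4275×3420: fills the width, so the image is 4275.00 × 2404.69.
Second fit — the 5:4 canvas into 4712×3534 spans the height: 4417.50 × 3534.00 (×1.0333 from 4275×3420).
Applying the same ×1.0333: 2404.69 → 2484.84.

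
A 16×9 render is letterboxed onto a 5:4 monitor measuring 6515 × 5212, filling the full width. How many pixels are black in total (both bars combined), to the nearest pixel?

That makes the image 3664.6875 px tall (6515 × 9/16).
Black = 5212 − 3664.6875 = 1547.3125 px.
That's 1547.3125 × 6515 ≈ 10080741 black pixels.

10080741 pixels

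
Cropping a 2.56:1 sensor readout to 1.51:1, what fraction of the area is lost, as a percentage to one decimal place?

Going from 2.56:1 to 1.51:1 means cutting width while keeping height.
(1.510)/(2.560) ≈ 0.590 of the area survives, leaving 41.02% discarded.

41.0%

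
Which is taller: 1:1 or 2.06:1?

1:1

1 and 2.06; 2.06 > 1. The smaller width-to-height ratio is the taller frame.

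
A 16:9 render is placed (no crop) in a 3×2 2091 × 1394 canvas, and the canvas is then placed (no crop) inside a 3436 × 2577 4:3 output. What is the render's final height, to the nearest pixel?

Inside the 2091×1394 canvas the render is width-limited at 2091.00 × 1176.19.
The 3×2 canvas is width-limited in 3436×2577, giving 3436.00 × 2290.67; scale factor 1.6432.
Applying the same ×1.6432: 1176.19 → 1932.75.

1933 px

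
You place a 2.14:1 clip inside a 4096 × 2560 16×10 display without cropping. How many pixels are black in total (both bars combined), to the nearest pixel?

2645939 pixels

Since 2.140 > 1.600, the clip is width-limited.
The clip is 4096 / 2.140 ≈ 1914.0187 px tall.
2560 − 1914.0187 = 645.9813 px of bars.
Bar area = 645.9813 × 4096 ≈ 2645939 px.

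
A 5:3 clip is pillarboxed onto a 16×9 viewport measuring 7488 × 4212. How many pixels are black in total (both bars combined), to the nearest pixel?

5:3 (1.667) < 16×9 (1.778), so the clip fills the height.
The clip is 4212 × 5/3 ≈ 7020.0000 px wide.
Black = 7488 − 7020.0000 = 468.0000 px.
That's 468.0000 × 4212 ≈ 1971216 black pixels.

1971216 pixels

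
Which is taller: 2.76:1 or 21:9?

2.76 and 21:9 = 2.333; 2.76 > 2.333. The smaller width-to-height ratio is the taller frame.

21:9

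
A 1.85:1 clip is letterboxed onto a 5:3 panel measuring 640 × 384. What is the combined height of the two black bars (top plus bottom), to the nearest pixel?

38 px

1.85:1 (1.850) > 5:3 (1.667), so the clip fills the width.
The clip is 640 / 1.850 ≈ 345.95 px tall.
384 − 345.95 = 38.05 px of bars.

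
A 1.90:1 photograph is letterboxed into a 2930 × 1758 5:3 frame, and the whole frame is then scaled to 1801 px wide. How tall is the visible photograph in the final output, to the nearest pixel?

948 px

At 2930×1758 the photograph is width-limited, so height = 2930 / 1.900 ≈ 1542.11 px.
The frame scales by 1801/2930 = 0.6147; 1542.11 × 0.6147 ≈ 947.89 px.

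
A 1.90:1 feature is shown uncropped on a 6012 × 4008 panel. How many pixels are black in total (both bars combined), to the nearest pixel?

Since 1.900 > 1.500, the feature is width-limited.
Content height = 6012 / 1.900 ≈ 3164.2105 px.
Leftover height: 4008 − 3164.2105 = 843.7895 px.
Across the 6012-px span: 843.7895 × 6012 ≈ 5072862 px.

5072862 pixels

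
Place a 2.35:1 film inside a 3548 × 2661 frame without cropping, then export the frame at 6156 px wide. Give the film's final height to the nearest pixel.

2620 px

Fitted into 3548×2661, the film spans the width; its height is 3548 / 2.350 ≈ 1509.79 px.
Scaling 3548 → 6156 is ×1.7351, so the height becomes 1509.79 × 1.7351 ≈ 2619.57 px.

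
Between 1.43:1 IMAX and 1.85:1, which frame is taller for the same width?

1.43:1 IMAX

1.43 and 1.85; 1.85 > 1.43. The smaller width-to-height ratio is the taller frame.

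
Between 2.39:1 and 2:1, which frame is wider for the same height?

2.39:1

2.39 and 2; 2.39 > 2.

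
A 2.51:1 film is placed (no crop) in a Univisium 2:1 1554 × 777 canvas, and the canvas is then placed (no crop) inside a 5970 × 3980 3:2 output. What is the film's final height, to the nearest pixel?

2378 px

Inside the 1554×777 canvas the film is width-limited at 1554.00 × 619.12.
Second fit — the Univisium 2:1 canvas into 5970×3980 spans the width: 5970.00 × 2985.00 (×3.8417 from 1554×777).
So the film's height is 619.12 × 3.8417 ≈ 2378.49.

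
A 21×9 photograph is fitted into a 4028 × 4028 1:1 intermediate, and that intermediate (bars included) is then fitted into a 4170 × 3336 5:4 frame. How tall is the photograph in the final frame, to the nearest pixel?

1430 px

21×9 in 4028×4028: fills the width, so the photograph is 4028.00 × 1726.29.
1:1 in 4170×3336: fills the height, so the intermediate becomes 3336.00 × 3336.00 — a scale of ×0.8282.
So the photograph's height is 1726.29 × 0.8282 ≈ 1429.71.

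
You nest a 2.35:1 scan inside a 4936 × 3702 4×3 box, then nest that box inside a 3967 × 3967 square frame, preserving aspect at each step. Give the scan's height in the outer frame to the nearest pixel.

Inside the 4936×3702 canvas the scan is width-limited at 4936.00 × 2100.43.
4×3 in 3967×3967: fills the width, so the intermediate becomes 3967.00 × 2975.25 — a scale of ×0.8037.
So the scan's height is 2100.43 × 0.8037 ≈ 1688.09.

1688 px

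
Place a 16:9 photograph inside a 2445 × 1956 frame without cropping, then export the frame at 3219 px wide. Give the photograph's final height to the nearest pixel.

1811 px

In the 2445×1956 frame the photograph fills the width: height = 2445 × 9/16 ≈ 1375.31 px.
The frame scales by 3219/2445 = 1.3166; 1375.31 × 1.3166 ≈ 1810.69 px.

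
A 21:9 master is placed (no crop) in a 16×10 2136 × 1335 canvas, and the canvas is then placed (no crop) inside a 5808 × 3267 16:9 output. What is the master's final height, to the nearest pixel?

Inside the 2136×1335 canvas the master is width-limited at 2136.00 × 915.43.
Second fit — the 16×10 canvas into 5808×3267 spans the height: 5227.20 × 3267.00 (×2.4472 from 2136×1335).
So the master's height is 915.43 × 2.4472 ≈ 2240.23.

2240 px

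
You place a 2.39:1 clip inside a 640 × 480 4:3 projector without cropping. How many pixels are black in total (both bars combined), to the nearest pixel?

135819 pixels

2.39:1 is wider than 4:3, so it spans the full width.
The clip is 640 / 2.390 ≈ 267.7824 px tall.
480 − 267.7824 = 212.2176 px of bars.
Bar area = 212.2176 × 640 ≈ 135819 px.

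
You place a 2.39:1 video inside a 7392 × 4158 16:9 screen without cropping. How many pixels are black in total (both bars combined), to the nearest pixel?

Since 2.390 > 1.778, the video is width-limited.
The video is 7392 / 2.390 ≈ 3092.8870 px tall.
4158 − 3092.8870 = 1065.1130 px of bars.
That's 1065.1130 × 7392 ≈ 7873315 black pixels.

7873315 pixels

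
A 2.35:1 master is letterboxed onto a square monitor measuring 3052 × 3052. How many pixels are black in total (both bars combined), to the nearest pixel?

Since 2.350 > 1.000, the master is width-limited.
Content height = 3052 / 2.350 ≈ 1298.7234 px.
Leftover height: 3052 − 1298.7234 = 1753.2766 px.
That's 1753.2766 × 3052 ≈ 5351000 black pixels.

5351000 pixels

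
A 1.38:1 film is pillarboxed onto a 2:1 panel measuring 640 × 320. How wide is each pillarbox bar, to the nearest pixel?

99 px

1.38:1 is narrower than 2:1, so it spans the full height.
Content width = 320 × 1.380 ≈ 441.60 px.
640 − 441.60 = 198.40 px of bars (99.20 each).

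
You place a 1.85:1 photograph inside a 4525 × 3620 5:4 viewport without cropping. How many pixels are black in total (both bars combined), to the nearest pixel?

5312595 pixels

Since 1.850 > 1.250, the photograph is width-limited.
Content height = 4525 / 1.850 ≈ 2445.9459 px.
Leftover height: 3620 − 2445.9459 = 1174.0541 px.
Across the 4525-px span: 1174.0541 × 4525 ≈ 5312595 px.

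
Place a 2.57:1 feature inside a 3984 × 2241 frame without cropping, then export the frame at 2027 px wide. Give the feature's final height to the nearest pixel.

In the 3984×2241 frame the feature fills the width: height = 3984 / 2.570 ≈ 1550.19 px.
The frame scales by 2027/3984 = 0.5088; 1550.19 × 0.5088 ≈ 788.72 px.

789 px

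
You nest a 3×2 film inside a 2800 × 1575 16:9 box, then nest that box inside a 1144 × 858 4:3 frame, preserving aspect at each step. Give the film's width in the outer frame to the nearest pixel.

965 px

3×2 in 2800×1575: fills the height, so the film is 2362.50 × 1575.00.
The 16:9 canvas is width-limited in 1144×858, giving 1144.00 × 643.50; scale factor 0.4086.
Applying the same ×0.4086: 2362.50 → 965.25.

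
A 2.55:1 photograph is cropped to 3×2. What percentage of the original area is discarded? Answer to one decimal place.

3×2 is narrower than 2.55:1, so the crop keeps the full height and trims the width.
Area ratio = (1.500)/(2.550) = 58.82%; the remaining 41.18% is cropped out.

41.2%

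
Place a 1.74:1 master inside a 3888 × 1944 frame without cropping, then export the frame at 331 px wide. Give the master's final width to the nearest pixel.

In the 3888×1944 frame the master fills the height: width = 1944 × 1.740 ≈ 3382.56 px.
The frame scales by 331/3888 = 0.0851; 3382.56 × 0.0851 ≈ 287.97 px.

288 px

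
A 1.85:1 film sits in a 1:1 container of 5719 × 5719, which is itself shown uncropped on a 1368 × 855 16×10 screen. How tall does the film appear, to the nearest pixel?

1.85:1 in 5719×5719: fills the width, so the film is 5719.00 × 3091.35.
1:1 in 1368×855: fills the height, so the intermediate becomes 855.00 × 855.00 — a scale of ×0.1495.
Applying the same ×0.1495: 3091.35 → 462.16.

462 px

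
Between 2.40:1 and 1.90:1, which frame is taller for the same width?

1.90:1

2.4 and 1.9; 2.4 > 1.9. The smaller width-to-height ratio is the taller frame.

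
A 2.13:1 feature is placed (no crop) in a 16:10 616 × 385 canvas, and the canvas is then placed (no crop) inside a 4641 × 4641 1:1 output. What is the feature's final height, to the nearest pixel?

2179 px

2.13:1 in 616×385: fills the width, so the feature is 616.00 × 289.20.
The 16:10 canvas is width-limited in 4641×4641, giving 4641.00 × 2900.62; scale factor 7.5341.
The feature scales with it: height 289.20 × 7.5341 ≈ 2178.87.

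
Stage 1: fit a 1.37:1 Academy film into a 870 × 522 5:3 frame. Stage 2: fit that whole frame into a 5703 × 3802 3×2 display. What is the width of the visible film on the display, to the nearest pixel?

First fit — 1.37:1 Academy into 870×522 spans the height: 715.14 × 522.00.
The 5:3 canvas is width-limited in 5703×3802, giving 5703.00 × 3421.80; scale factor 6.5552.
Applying the same ×6.5552: 715.14 → 4687.87.

4688 px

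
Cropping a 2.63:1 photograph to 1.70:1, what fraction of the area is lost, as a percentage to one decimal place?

35.4%

Going from 2.63:1 to 1.70:1 means cutting width while keeping height.
Area ratio = (1.700)/(2.630) = 64.64%; the remaining 35.36% is cropped out.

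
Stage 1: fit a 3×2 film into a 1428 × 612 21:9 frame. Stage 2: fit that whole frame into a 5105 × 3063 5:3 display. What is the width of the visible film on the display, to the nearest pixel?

First fit — 3×2 into 1428×612 spans the height: 918.00 × 612.00.
Second fit — the 21:9 canvas into 5105×3063 spans the width: 5105.00 × 2187.86 (×3.5749 from 1428×612).
So the film's width is 918.00 × 3.5749 ≈ 3281.79.

3282 px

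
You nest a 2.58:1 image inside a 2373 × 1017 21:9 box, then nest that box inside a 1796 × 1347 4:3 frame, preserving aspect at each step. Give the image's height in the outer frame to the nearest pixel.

Inside the 2373×1017 canvas the image is width-limited at 2373.00 × 919.77.
The 21:9 canvas is width-limited in 1796×1347, giving 1796.00 × 769.71; scale factor 0.7568.
The image scales with it: height 919.77 × 0.7568 ≈ 696.12.

696 px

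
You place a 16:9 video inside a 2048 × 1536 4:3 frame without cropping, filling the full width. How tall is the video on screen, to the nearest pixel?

1152 px

That makes the image 1152.00 px tall (2048 × 9/16).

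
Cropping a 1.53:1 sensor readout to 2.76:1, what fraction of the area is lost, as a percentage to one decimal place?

44.6%

The width stays; only height is cut (since 2.76:1 is wider than 1.53:1).
Area ratio = (1.530)/(2.760) = 55.43%; the remaining 44.57% is cropped out.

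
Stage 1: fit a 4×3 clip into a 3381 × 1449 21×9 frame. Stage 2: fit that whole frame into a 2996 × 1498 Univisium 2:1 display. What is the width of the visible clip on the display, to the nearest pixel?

First fit — 4×3 into 3381×1449 spans the height: 1932.00 × 1449.00.
The 21×9 canvas is width-limited in 2996×1498, giving 2996.00 × 1284.00; scale factor 0.8861.
Applying the same ×0.8861: 1932.00 → 1712.00.

1712 px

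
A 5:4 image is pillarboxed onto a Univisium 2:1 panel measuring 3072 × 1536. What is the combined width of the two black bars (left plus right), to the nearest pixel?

5:4 (1.250) < Univisium 2:1 (2.000), so the image fills the height.
The image is 1536 × 5/4 ≈ 1920.00 px wide.
Black = 3072 − 1920.00 = 1152.00 px.

1152 px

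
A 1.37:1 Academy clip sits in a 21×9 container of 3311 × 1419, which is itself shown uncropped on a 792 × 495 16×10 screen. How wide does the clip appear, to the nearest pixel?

1.37:1 Academy in 3311×1419: fills the height, so the clip is 1944.03 × 1419.00.
Second fit — the 21×9 canvas into 792×495 spans the width: 792.00 × 339.43 (×0.2392 from 3311×1419).
So the clip's width is 1944.03 × 0.2392 ≈ 465.02.

465 px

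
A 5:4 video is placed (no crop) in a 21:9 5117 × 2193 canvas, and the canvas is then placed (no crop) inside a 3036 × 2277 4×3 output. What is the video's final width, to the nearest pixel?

1626 px

Inside the 5117×2193 canvas the video is height-limited at 2741.25 × 2193.00.
The 21:9 canvas is width-limited in 3036×2277, giving 3036.00 × 1301.14; scale factor 0.5933.
So the video's width is 2741.25 × 0.5933 ≈ 1626.43.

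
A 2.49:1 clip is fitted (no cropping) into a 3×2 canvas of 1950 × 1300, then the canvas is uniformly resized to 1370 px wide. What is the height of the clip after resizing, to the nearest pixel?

In the 1950×1300 frame the clip fills the width: height = 1950 / 2.490 ≈ 783.13 px.
Scaling 1950 → 1370 is ×0.7026, so the height becomes 783.13 × 0.7026 ≈ 550.20 px.

550 px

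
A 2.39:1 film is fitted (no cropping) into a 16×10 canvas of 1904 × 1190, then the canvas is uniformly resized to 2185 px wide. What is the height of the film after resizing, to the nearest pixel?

914 px

At 1904×1190 the film is width-limited, so height = 1904 / 2.390 ≈ 796.65 px.
Resizing to 2185 px wide multiplies everything by 1.1476: 796.65 → 914.23 px.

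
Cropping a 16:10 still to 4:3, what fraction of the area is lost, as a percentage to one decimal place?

Going from 16:10 to 4:3 means cutting width while keeping height.
Fraction kept = (1.333)/(1.600) ≈ 83.33%, so 16.67% is lost.

16.7%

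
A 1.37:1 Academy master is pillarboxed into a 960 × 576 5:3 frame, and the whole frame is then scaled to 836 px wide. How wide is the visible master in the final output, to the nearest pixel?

Fitted into 960×576, the master spans the height; its width is 576 × 1.370 ≈ 789.12 px.
The frame scales by 836/960 = 0.8708; 789.12 × 0.8708 ≈ 687.19 px.

687 px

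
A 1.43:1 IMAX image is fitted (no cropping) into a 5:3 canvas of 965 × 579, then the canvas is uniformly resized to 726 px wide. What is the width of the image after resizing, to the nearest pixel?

In the 965×579 frame the image fills the height: width = 579 × 1.430 ≈ 827.97 px.
The frame scales by 726/965 = 0.7523; 827.97 × 0.7523 ≈ 622.91 px.

623 px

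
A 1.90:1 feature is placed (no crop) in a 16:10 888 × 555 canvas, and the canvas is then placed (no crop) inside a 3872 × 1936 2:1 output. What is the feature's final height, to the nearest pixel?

1630 px

1.90:1 in 888×555: fills the width, so the feature is 888.00 × 467.37.
Second fit — the 16:10 canvas into 3872×1936 spans the height: 3097.60 × 1936.00 (×3.4883 from 888×555).
Applying the same ×3.4883: 467.37 → 1630.32.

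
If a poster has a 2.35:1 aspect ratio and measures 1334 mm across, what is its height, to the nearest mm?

568 mm

At 2.35:1, 1334 / 2.350 ≈ 567.66.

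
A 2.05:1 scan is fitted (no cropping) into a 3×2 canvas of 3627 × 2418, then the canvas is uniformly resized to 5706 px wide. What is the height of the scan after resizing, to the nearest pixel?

In the 3627×2418 frame the scan fills the width: height = 3627 / 2.050 ≈ 1769.27 px.
The frame scales by 5706/3627 = 1.5732; 1769.27 × 1.5732 ≈ 2783.41 px.

2783 px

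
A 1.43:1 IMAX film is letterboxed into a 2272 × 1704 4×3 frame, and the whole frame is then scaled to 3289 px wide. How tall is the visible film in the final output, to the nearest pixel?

In the 2272×1704 frame the film fills the width: height = 2272 / 1.430 ≈ 1588.81 px.
The frame scales by 3289/2272 = 1.4476; 1588.81 × 1.4476 ≈ 2300.00 px.

2300 px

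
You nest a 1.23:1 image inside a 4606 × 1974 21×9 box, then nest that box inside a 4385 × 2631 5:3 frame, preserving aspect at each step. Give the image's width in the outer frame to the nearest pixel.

Inside the 4606×1974 canvas the image is height-limited at 2428.02 × 1974.00.
The 21×9 canvas is width-limited in 4385×2631, giving 4385.00 × 1879.29; scale factor 0.9520.
The image scales with it: width 2428.02 × 0.9520 ≈ 2311.52.

2312 px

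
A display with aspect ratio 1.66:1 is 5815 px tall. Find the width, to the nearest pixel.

5815 × 1.660 = 9652.90.

9653 px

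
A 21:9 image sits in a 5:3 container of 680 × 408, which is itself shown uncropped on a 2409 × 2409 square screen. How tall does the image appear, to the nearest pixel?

21:9 in 680×408: fills the width, so the image is 680.00 × 291.43.
Second fit — the 5:3 canvas into 2409×2409 spans the width: 2409.00 × 1445.40 (×3.5426 from 680×408).
So the image's height is 291.43 × 3.5426 ≈ 1032.43.

1032 px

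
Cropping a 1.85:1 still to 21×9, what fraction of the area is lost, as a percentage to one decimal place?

20.7%

The width stays; only height is cut (since 21×9 is wider than 1.85:1).
Fraction kept = (1.850)/(2.333) ≈ 79.29%, so 20.71% is lost.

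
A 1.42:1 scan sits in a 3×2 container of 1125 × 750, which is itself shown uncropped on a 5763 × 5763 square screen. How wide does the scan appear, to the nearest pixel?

5456 px

First fit — 1.42:1 into 1125×750 spans the height: 1065.00 × 750.00.
Second fit — the 3×2 canvas into 5763×5763 spans the width: 5763.00 × 3842.00 (×5.1227 from 1125×750).
Applying the same ×5.1227: 1065.00 → 5455.64.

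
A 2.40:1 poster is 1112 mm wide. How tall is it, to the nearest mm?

Height = 1112 / 2.400 = 463.33.

463 mm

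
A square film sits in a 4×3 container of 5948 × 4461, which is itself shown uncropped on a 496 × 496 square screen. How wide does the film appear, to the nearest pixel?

Inside the 5948×4461 canvas the film is height-limited at 4461.00 × 4461.00.
4×3 in 496×496: fills the width, so the intermediate becomes 496.00 × 372.00 — a scale of ×0.0834.
So the film's width is 4461.00 × 0.0834 ≈ 372.00.

372 px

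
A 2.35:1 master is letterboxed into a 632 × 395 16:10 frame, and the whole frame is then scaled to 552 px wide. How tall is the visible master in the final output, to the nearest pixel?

At 632×395 the master is width-limited, so height = 632 / 2.350 ≈ 268.94 px.
Resizing to 552 px wide multiplies everything by 0.8734: 268.94 → 234.89 px.

235 px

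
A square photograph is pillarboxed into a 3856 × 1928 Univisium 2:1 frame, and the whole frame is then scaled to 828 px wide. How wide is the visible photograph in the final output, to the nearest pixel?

414 px

Fitted into 3856×1928, the photograph spans the height; its width is 1928 × 1/1 ≈ 1928.00 px.
Resizing to 828 px wide multiplies everything by 0.2147: 1928.00 → 414.00 px.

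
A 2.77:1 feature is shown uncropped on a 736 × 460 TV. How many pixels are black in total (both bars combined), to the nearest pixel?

2.77:1 is wider than 16×10, so it spans the full width.
The feature is 736 / 2.770 ≈ 265.7040 px tall.
Black = 460 − 265.7040 = 194.2960 px.
Bar area = 194.2960 × 736 ≈ 143002 px.

143002 pixels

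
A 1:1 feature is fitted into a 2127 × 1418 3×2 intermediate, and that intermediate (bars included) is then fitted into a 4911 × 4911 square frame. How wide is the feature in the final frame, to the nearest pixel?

Inside the 2127×1418 canvas the feature is height-limited at 1418.00 × 1418.00.
3×2 in 4911×4911: fills the width, so the intermediate becomes 4911.00 × 3274.00 — a scale of ×2.3089.
Applying the same ×2.3089: 1418.00 → 3274.00.

3274 px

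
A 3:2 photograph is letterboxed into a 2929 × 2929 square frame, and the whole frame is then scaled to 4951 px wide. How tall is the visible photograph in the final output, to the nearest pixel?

3301 px

At 2929×2929 the photograph is width-limited, so height = 2929 × 2/3 ≈ 1952.67 px.
Resizing to 4951 px wide multiplies everything by 1.6903: 1952.67 → 3300.67 px.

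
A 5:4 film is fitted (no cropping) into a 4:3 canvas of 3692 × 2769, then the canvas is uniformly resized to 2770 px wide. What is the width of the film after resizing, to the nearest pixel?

2597 px

At 3692×2769 the film is height-limited, so width = 2769 × 5/4 ≈ 3461.25 px.
Scaling 3692 → 2770 is ×0.7503, so the width becomes 3461.25 × 0.7503 ≈ 2596.88 px.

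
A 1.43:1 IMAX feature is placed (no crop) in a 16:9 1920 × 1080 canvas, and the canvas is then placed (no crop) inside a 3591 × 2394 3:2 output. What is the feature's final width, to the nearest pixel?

2889 px

1.43:1 IMAX in 1920×1080: fills the height, so the feature is 1544.40 × 1080.00.
16:9 in 3591×2394: fills the width, so the intermediate becomes 3591.00 × 2019.94 — a scale of ×1.8703.
So the feature's width is 1544.40 × 1.8703 ≈ 2888.51.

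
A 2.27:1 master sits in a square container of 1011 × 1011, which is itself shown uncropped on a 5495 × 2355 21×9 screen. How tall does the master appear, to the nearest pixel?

1037 px

2.27:1 in 1011×1011: fills the width, so the master is 1011.00 × 445.37.
Second fit — the square canvas into 5495×2355 spans the height: 2355.00 × 2355.00 (×2.3294 from 1011×1011).
So the master's height is 445.37 × 2.3294 ≈ 1037.44.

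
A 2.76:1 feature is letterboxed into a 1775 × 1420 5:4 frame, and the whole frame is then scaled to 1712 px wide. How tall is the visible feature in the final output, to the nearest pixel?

620 px

Fitted into 1775×1420, the feature spans the width; its height is 1775 / 2.760 ≈ 643.12 px.
The frame scales by 1712/1775 = 0.9645; 643.12 × 0.9645 ≈ 620.29 px.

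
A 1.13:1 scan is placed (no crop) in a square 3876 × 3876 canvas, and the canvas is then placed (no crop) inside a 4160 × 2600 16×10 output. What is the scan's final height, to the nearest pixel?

1.13:1 in 3876×3876: fills the width, so the scan is 3876.00 × 3430.09.
Second fit — the square canvas into 4160×2600 spans the height: 2600.00 × 2600.00 (×0.6708 from 3876×3876).
The scan scales with it: height 3430.09 × 0.6708 ≈ 2300.88.

2301 px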